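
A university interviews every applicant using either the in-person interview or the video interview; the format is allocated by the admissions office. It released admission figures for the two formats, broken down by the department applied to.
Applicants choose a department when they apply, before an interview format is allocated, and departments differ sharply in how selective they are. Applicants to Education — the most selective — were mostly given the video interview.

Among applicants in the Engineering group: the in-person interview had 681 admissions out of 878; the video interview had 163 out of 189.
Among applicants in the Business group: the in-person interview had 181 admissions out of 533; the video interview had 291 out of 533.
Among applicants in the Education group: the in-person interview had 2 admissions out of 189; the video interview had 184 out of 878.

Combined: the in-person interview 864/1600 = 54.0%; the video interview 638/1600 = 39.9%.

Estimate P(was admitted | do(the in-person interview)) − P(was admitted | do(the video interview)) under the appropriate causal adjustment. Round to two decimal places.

-0.16

The stratified and pooled comparisons disagree (the video interview wins within each department; the in-person interview wins overall), so the answer turns on the causal role of department.
Department differs across interview formats for reasons unrelated to any effect of the interview format itself, and it separately predicts the outcome — a classic confounder. We must compare within department levels.
Adjusting over the population distribution of department: 0.333·(0.776−0.862) + 0.333·(0.340−0.546) + 0.333·(0.011−0.210) = -0.164.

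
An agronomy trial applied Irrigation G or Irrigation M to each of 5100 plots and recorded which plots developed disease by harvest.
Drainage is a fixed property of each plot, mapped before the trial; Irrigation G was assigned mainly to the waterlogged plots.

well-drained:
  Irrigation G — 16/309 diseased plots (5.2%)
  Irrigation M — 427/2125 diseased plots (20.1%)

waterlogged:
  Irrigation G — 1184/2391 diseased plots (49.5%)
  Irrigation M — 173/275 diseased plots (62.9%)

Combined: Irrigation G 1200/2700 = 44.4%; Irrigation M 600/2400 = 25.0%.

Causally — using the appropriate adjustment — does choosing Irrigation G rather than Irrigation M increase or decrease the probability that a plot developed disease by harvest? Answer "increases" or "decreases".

decreases

Irrigation G is lower inside every field drainage stratum but Irrigation M is lower in aggregate. Whether to stratify depends on how field drainage relates to the irrigation.
Nothing the irrigation does changes field drainage; the imbalance is an allocation artefact. With field drainage also predicting the outcome, the pooled figure is confounded, and the within-stratum comparison is the causal one.
Within each level — well-drained: 5.2% vs 20.1%; waterlogged: 49.5% vs 62.9% — Irrigation G is lower every time.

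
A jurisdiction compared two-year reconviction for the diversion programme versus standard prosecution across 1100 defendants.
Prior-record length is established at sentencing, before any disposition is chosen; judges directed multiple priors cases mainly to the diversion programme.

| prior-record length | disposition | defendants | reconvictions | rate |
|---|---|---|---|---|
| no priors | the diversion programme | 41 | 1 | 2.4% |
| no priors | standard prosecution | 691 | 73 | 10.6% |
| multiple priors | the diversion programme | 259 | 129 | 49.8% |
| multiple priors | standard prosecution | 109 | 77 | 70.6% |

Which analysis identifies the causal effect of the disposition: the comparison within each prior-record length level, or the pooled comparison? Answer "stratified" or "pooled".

stratified

The stratified and pooled comparisons disagree (the diversion programme wins within each prior-record length; standard prosecution wins overall), so the answer turns on the causal role of prior-record length.
The imbalance in prior-record length arose from how defendants were allocated, not from anything the disposition did; and prior-record length independently affects the outcome. The pooled gap is confounded — condition on prior-record length.
Within each level — no priors: 2.4% vs 10.6%; multiple priors: 49.8% vs 70.6% — the diversion programme is lower every time.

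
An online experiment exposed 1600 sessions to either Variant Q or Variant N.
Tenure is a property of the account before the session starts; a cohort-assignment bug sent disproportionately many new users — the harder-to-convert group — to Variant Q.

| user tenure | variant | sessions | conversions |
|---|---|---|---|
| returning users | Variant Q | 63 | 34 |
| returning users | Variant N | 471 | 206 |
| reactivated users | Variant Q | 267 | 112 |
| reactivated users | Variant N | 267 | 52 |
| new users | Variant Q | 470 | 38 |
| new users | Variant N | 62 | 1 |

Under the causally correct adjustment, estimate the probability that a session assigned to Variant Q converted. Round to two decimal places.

User tenure differs across variants for reasons unrelated to any effect of the variant itself, and it separately predicts the outcome — a classic confounder. We must compare within user tenure levels.
Standardising Variant Q to the population user tenure mix: 0.334·34/63 + 0.334·112/267 + 0.333·38/470 = 0.347.

0.35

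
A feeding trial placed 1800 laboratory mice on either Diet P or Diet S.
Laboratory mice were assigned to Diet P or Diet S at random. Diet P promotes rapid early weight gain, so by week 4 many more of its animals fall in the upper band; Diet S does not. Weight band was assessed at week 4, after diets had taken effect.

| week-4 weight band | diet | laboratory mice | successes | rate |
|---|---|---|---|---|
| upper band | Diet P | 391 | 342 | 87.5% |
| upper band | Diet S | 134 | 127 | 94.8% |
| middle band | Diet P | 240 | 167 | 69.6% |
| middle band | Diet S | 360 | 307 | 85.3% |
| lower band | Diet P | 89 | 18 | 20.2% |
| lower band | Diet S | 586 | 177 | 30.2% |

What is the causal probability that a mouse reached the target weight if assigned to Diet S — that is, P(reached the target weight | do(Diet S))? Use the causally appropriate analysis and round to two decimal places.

The stratified and pooled comparisons disagree (Diet S wins within each week-4 weight band; Diet P wins overall), so the answer turns on the causal role of week-4 weight band.
Because the diet influences week-4 weight band, week-4 weight band is a post-treatment mediator, not a confounder. Stratifying on it would bias the estimate; the causal effect is the crude pooled difference.
So P(outcome | do(Diet S)) is just the pooled rate for Diet S: 611/1080 = 0.566.

0.57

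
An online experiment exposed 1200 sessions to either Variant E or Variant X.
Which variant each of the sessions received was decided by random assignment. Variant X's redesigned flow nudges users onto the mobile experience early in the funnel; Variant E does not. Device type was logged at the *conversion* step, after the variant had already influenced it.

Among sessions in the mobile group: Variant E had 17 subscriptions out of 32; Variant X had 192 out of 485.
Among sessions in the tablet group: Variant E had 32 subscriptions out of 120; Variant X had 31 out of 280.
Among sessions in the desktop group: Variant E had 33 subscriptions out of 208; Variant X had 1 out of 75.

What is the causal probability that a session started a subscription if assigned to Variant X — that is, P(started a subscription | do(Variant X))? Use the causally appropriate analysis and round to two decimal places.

The distribution of device type is itself part of what the variant does — it is an intermediate outcome. Holding it fixed would remove that part of the effect; the total effect is the pooled difference.
So P(outcome | do(Variant X)) is just the pooled rate for Variant X: 224/840 = 0.267.

0.27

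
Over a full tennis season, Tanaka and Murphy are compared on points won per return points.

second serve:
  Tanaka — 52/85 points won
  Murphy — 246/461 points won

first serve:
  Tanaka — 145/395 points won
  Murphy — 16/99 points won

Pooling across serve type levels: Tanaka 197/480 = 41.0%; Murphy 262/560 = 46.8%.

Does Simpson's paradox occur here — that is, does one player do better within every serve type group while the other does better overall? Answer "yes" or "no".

yes

Within each serve type level (second serve 61.2% vs 53.4%; first serve 36.7% vs 16.2%), Tanaka has the higher rate every time. Pooled: 41.0% vs 46.8% — Murphy has the higher rate overall. The two comparisons disagree.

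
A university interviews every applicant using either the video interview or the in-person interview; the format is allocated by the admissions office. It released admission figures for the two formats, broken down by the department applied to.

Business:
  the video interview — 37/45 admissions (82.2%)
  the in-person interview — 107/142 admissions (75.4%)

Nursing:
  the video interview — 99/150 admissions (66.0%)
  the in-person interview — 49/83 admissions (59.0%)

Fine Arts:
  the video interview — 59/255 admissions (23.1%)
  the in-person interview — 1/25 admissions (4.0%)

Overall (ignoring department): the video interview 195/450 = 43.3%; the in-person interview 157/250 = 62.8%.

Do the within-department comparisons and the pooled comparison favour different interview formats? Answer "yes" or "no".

yes

Within each department level (Business 82.2% vs 75.4%; Nursing 66.0% vs 59.0%; Fine Arts 23.1% vs 4.0%), the video interview has the higher rate every time. Pooled: 43.3% vs 62.8% — the in-person interview has the higher rate overall. The two comparisons disagree.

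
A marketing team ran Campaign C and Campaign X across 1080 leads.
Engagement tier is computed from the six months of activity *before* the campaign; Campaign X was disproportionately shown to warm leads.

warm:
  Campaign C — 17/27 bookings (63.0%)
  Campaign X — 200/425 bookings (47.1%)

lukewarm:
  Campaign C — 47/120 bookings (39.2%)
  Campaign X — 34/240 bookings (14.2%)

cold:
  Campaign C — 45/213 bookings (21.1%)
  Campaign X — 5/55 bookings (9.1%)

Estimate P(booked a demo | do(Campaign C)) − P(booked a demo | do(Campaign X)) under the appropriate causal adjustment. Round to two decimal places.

Since engagement tier is a pre-existing factor (not a product of the campaign) and it affects the outcome on its own, it is a confounder. The stratified rates, not the pooled rate, identify the causal effect.
Adjusting over the population distribution of engagement tier: 0.419·(0.630−0.471) + 0.333·(0.392−0.142) + 0.248·(0.211−0.091) = +0.180.

+0.18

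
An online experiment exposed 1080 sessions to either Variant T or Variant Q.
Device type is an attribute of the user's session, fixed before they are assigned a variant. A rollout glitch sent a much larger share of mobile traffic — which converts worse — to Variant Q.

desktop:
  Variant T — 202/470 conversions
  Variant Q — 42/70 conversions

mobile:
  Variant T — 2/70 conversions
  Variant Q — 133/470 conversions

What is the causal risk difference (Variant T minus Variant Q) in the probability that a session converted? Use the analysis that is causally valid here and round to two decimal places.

Variant Q is higher inside every device type stratum but Variant T is higher in aggregate. Whether to stratify depends on how device type relates to the variant.
Device type is set before the variant has any effect — it is not caused by the variant — and it independently drives the outcome. That makes it a confounder, so the causal comparison is within device type levels.
Adjusting over the population distribution of device type: 0.500·(0.430−0.600) + 0.500·(0.029−0.283) = -0.212.

-0.21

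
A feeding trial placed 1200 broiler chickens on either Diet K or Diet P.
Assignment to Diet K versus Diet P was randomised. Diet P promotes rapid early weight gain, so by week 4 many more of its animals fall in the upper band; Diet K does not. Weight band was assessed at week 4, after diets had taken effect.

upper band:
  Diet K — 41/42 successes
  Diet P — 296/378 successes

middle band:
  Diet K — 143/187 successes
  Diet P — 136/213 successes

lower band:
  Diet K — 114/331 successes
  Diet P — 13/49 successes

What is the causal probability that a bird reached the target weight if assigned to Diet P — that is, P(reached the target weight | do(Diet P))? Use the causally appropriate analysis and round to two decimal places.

Diet K is higher inside every week-4 weight band stratum but Diet P is higher in aggregate. Whether to stratify depends on how week-4 weight band relates to the diet.
Because the diet influences week-4 weight band, week-4 weight band is a post-treatment mediator, not a confounder. Stratifying on it would bias the estimate; the causal effect is the crude pooled difference.
So P(outcome | do(Diet P)) is just the pooled rate for Diet P: 445/640 = 0.695.

0.70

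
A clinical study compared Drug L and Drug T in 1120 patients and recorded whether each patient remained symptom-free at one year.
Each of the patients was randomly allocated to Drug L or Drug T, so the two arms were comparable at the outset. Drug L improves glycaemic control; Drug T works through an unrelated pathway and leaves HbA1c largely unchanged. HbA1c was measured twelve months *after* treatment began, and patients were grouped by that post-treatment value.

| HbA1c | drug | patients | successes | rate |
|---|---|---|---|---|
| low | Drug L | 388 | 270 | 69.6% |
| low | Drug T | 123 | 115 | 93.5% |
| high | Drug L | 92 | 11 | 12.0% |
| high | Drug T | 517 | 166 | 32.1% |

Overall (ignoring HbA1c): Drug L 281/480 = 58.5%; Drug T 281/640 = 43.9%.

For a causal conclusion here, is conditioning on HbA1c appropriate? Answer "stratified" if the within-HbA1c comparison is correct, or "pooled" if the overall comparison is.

pooled

Within every HbA1c level Drug T has the higher rate, yet pooled Drug L does — Simpson's reversal.
HbA1c is downstream of the drug. One should not condition on a consequence of treatment, so the overall rates are the right comparison.
Pooled: Drug L 58.5% vs Drug T 43.9%; Drug L is higher overall.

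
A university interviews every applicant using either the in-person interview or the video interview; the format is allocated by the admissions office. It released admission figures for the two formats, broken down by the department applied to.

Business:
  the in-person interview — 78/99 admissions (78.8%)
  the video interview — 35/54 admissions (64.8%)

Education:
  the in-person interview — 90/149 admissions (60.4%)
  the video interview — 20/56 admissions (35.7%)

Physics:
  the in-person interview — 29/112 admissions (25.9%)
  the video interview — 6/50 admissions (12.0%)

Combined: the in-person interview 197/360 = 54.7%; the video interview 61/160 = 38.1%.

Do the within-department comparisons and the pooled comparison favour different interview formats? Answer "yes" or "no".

Within each department level (Business 78.8% vs 64.8%; Education 60.4% vs 35.7%; Physics 25.9% vs 12.0%), the in-person interview has the higher rate every time. Pooled: 54.7% vs 38.1% — the in-person interview has the higher rate overall. They agree.

no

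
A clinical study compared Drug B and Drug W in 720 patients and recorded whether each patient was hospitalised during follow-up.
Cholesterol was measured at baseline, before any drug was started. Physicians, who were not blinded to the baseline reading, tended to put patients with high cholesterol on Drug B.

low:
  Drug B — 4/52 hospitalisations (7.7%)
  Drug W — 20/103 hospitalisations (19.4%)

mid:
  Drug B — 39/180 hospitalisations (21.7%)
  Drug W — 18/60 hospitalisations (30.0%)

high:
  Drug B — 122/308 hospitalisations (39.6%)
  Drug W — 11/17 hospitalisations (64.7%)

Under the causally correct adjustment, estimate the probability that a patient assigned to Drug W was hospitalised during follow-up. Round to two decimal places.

Drug B is lower inside every cholesterol stratum but Drug W is lower in aggregate. Whether to stratify depends on how cholesterol relates to the drug.
Cholesterol differs across drugs for reasons unrelated to any effect of the drug itself, and it separately predicts the outcome — a classic confounder. We must compare within cholesterol levels.
Standardising Drug W to the population cholesterol mix: 0.215·20/103 + 0.333·18/60 + 0.451·11/17 = 0.434.

0.43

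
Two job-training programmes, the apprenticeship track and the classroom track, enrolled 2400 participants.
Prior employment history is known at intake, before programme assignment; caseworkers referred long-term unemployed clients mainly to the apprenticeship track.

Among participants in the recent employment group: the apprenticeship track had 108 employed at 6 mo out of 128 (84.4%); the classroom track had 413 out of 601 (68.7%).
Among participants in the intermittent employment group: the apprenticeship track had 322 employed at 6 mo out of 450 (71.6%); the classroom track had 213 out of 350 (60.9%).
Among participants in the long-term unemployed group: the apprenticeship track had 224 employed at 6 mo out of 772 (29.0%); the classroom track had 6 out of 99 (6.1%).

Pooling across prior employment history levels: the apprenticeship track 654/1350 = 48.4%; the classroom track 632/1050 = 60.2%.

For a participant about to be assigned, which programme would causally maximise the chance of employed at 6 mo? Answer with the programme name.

the apprenticeship track

Prior employment history is set before the programme has any effect — it is not caused by the programme — and it independently drives the outcome. That makes it a confounder, so the causal comparison is within prior employment history levels.
Within each level — recent employment: 84.4% vs 68.7%; intermittent employment: 71.6% vs 60.9%; long-term unemployed: 29.0% vs 6.1% — the apprenticeship track is higher every time.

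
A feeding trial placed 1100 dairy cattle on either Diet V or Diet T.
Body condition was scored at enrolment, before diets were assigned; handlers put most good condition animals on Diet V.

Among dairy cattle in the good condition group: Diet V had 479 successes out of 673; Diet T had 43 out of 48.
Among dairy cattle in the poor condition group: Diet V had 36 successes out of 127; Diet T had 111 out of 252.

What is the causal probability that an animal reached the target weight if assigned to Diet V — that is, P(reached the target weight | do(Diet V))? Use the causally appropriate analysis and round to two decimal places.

0.56

Starting body condition differs across diets for reasons unrelated to any effect of the diet itself, and it separately predicts the outcome — a classic confounder. We must compare within starting body condition levels.
Standardising Diet V to the population starting body condition mix: 0.655·479/673 + 0.345·36/127 = 0.564.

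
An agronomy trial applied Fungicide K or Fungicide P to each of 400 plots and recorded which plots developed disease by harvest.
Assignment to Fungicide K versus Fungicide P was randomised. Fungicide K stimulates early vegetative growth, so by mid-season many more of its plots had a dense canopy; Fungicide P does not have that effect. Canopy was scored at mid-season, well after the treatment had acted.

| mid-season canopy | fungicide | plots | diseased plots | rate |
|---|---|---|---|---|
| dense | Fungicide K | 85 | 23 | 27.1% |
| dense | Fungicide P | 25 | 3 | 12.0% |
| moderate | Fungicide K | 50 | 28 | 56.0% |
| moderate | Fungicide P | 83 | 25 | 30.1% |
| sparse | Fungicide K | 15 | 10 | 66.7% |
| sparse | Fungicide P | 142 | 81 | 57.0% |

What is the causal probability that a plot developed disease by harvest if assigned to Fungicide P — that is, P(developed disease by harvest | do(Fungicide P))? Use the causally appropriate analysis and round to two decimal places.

The mid-season canopy-specific comparison favours Fungicide P throughout, but the pooled figures favour Fungicide K. The question is whether to condition on mid-season canopy.
Mid-season canopy lies on the pathway fungicide → mid-season canopy → outcome, so adjusting for it blocks the indirect effect. For the total causal effect of fungicide, use the unadjusted pooled rates.
So P(outcome | do(Fungicide P)) is just the pooled rate for Fungicide P: 109/250 = 0.436.

0.44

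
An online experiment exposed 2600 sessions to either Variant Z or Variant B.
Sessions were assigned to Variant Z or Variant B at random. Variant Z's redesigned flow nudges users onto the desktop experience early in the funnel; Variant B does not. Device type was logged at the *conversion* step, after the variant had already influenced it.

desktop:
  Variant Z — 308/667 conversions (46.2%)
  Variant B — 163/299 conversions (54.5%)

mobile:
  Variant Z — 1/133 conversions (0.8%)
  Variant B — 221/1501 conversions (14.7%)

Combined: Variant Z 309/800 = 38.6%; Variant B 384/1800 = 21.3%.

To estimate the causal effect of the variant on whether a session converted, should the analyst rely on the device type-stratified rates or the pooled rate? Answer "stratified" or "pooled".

pooled

The device type-specific comparison favours Variant B throughout, but the pooled figures favour Variant Z. The question is whether to condition on device type.
Device type lies on the pathway variant → device type → outcome, so adjusting for it blocks the indirect effect. For the total causal effect of variant, use the unadjusted pooled rates.
Pooled: Variant Z 38.6% vs Variant B 21.3%; Variant Z is higher overall.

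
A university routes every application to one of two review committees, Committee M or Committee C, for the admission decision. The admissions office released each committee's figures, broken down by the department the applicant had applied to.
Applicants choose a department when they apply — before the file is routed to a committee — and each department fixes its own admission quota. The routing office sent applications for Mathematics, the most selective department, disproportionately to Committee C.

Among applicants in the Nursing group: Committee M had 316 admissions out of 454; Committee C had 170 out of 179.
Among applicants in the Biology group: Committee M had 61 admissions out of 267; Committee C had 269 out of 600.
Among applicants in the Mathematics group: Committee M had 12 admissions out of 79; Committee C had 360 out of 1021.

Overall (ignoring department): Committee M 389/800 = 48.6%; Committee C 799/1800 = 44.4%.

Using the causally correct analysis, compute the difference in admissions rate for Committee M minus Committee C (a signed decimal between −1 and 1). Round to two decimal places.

-0.22

Since department is a pre-existing factor (not a product of the review committee) and it affects the outcome on its own, it is a confounder. The stratified rates, not the pooled rate, identify the causal effect.
Adjusting over the population distribution of department: 0.243·(0.696−0.950) + 0.333·(0.228−0.448) + 0.423·(0.152−0.353) = -0.220.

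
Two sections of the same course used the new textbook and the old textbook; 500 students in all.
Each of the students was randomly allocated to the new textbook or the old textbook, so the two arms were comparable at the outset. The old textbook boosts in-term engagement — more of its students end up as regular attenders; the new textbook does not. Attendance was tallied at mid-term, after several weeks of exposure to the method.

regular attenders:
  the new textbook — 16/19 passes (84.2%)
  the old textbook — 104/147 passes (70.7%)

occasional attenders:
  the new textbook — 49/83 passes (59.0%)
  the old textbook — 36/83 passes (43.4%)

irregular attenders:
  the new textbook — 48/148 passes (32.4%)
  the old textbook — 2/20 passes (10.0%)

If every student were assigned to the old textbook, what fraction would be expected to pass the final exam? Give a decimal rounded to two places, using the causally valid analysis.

The stratified and pooled comparisons disagree (the new textbook wins within each mid-term attendance; the old textbook wins overall), so the answer turns on the causal role of mid-term attendance.
Because the teaching method influences mid-term attendance, mid-term attendance is a post-treatment mediator, not a confounder. Stratifying on it would bias the estimate; the causal effect is the crude pooled difference.
So P(outcome | do(the old textbook)) is just the pooled rate for the old textbook: 142/250 = 0.568.

0.57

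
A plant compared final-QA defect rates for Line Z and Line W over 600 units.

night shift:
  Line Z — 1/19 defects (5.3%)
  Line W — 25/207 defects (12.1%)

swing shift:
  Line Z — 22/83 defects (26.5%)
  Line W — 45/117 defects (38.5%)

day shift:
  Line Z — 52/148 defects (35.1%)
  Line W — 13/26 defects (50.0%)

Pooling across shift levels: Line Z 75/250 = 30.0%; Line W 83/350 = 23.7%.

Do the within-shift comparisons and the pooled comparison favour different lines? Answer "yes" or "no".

Within each shift level (night shift 5.3% vs 12.1%; swing shift 26.5% vs 38.5%; day shift 35.1% vs 50.0%), Line Z has the lower rate every time. Pooled: 30.0% vs 23.7% — Line W has the lower rate overall. The two comparisons disagree.

yes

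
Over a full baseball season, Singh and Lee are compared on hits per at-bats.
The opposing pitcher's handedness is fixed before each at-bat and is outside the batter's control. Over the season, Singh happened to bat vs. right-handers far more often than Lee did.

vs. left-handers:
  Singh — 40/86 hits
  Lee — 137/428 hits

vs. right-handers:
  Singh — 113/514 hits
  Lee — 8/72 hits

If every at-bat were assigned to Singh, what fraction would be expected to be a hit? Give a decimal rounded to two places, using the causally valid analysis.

Singh is higher inside every pitcher handedness stratum but Lee is higher in aggregate. Whether to stratify depends on how pitcher handedness relates to the player.
Here pitcher handedness is a common cause — it drives both which player a case falls under and the outcome. The crude comparison mixes populations; the stratum-specific rates are the causally relevant ones.
Standardising Singh to the population pitcher handedness mix: 0.467·40/86 + 0.533·113/514 = 0.334.

0.33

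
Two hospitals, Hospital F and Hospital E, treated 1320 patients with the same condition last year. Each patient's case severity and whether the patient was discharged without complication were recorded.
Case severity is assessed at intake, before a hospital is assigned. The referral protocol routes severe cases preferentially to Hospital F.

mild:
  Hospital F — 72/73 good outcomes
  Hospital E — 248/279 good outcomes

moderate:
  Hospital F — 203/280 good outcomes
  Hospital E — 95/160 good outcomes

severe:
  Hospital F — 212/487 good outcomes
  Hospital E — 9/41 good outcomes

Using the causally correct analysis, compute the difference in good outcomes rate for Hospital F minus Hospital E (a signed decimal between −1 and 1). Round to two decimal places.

Since case severity is a pre-existing factor (not a product of the hospital) and it affects the outcome on its own, it is a confounder. The stratified rates, not the pooled rate, identify the causal effect.
Adjusting over the population distribution of case severity: 0.267·(0.986−0.889) + 0.333·(0.725−0.594) + 0.400·(0.435−0.220) = +0.156.

+0.16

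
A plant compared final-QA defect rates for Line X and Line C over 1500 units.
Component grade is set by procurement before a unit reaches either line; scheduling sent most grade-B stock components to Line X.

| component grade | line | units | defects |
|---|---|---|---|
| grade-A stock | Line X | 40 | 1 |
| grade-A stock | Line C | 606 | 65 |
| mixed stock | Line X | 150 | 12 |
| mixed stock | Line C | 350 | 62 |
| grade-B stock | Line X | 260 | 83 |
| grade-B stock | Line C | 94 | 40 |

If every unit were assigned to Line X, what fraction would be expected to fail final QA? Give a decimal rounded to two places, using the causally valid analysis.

Here component grade is a common cause — it drives both which line a case falls under and the outcome. The crude comparison mixes populations; the stratum-specific rates are the causally relevant ones.
Standardising Line X to the population component grade mix: 0.431·1/40 + 0.333·12/150 + 0.236·83/260 = 0.113.

0.11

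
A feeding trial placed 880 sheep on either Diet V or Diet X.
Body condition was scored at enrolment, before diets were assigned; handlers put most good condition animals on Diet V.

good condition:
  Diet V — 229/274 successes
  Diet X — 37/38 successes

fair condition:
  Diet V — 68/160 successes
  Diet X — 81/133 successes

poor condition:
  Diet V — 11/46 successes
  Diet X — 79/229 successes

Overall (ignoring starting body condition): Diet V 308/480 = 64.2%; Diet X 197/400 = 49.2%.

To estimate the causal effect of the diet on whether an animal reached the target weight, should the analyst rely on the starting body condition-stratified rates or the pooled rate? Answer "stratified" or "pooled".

The stratified and pooled comparisons disagree (Diet X wins within each starting body condition; Diet V wins overall), so the answer turns on the causal role of starting body condition.
Since starting body condition is a pre-existing factor (not a product of the diet) and it affects the outcome on its own, it is a confounder. The stratified rates, not the pooled rate, identify the causal effect.
Within each level — good condition: 83.6% vs 97.4%; fair condition: 42.5% vs 60.9%; poor condition: 23.9% vs 34.5% — Diet X is higher every time.

stratified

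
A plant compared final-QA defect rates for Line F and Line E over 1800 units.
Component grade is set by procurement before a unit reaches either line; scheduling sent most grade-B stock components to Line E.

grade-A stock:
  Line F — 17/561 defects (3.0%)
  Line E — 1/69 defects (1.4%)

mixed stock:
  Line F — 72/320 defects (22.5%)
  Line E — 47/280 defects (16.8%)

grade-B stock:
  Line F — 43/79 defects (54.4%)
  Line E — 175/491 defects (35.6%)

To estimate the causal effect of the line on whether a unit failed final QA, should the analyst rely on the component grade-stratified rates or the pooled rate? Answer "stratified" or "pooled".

stratified

Within every component grade level Line E has the lower rate, yet pooled Line F does — Simpson's reversal.
Nothing the line does changes component grade; the imbalance is an allocation artefact. With component grade also predicting the outcome, the pooled figure is confounded, and the within-stratum comparison is the causal one.
Within each level — grade-A stock: 3.0% vs 1.4%; mixed stock: 22.5% vs 16.8%; grade-B stock: 54.4% vs 35.6% — Line E is lower every time.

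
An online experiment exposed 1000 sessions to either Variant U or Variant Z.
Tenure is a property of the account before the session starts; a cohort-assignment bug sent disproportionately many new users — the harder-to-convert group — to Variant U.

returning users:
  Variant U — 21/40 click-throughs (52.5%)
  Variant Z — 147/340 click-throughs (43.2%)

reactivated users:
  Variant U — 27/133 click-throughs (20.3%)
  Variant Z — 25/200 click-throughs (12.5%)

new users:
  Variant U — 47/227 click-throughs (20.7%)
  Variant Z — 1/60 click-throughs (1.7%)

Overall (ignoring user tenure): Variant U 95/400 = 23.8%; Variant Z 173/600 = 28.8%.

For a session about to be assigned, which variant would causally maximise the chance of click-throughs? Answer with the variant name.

Variant U

Here user tenure is a common cause — it drives both which variant a case falls under and the outcome. The crude comparison mixes populations; the stratum-specific rates are the causally relevant ones.
Within each level — returning users: 52.5% vs 43.2%; reactivated users: 20.3% vs 12.5%; new users: 20.7% vs 1.7% — Variant U is higher every time.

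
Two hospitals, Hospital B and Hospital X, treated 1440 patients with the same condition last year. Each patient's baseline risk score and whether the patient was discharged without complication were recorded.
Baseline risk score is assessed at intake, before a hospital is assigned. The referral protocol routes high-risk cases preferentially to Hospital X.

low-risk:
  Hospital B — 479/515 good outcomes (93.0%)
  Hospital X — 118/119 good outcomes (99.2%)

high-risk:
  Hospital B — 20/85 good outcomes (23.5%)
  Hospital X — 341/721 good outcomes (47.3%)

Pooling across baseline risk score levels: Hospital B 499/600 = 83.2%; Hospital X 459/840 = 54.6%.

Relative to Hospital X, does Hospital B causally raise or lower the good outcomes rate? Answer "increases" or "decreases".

decreases

The baseline risk score-specific comparison favours Hospital X throughout, but the pooled figures favour Hospital B. The question is whether to condition on baseline risk score.
Baseline risk score differs across hospitals for reasons unrelated to any effect of the hospital itself, and it separately predicts the outcome — a classic confounder. We must compare within baseline risk score levels.
Within each level — low-risk: 93.0% vs 99.2%; high-risk: 23.5% vs 47.3% — Hospital X is higher every time.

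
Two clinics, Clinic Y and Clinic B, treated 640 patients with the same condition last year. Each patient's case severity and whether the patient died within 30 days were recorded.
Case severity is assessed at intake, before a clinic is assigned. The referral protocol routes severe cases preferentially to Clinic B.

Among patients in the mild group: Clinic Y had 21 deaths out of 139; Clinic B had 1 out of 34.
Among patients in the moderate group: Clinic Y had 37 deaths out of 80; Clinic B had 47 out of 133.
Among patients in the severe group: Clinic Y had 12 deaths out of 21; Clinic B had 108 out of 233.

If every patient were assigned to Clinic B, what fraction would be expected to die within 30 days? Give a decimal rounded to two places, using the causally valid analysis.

0.31

The case severity-specific comparison favours Clinic B throughout, but the pooled figures favour Clinic Y. The question is whether to condition on case severity.
Case severity satisfies the back-door criterion: it is not a descendant of the clinic, and it blocks the spurious path from clinic to outcome. Adjusting for it (i.e., using the within-case severity rates) gives the causal effect.
Standardising Clinic B to the population case severity mix: 0.270·1/34 + 0.333·47/133 + 0.397·108/233 = 0.310.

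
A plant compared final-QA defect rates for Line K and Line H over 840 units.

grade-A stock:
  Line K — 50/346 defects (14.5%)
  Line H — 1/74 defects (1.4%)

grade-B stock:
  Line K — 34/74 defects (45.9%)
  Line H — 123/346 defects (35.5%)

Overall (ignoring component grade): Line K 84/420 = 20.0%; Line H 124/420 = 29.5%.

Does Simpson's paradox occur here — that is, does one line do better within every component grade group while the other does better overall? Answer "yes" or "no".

Within each component grade level (grade-A stock 14.5% vs 1.4%; grade-B stock 45.9% vs 35.5%), Line H has the lower rate every time. Pooled: 20.0% vs 29.5% — Line K has the lower rate overall. The two comparisons disagree.

yes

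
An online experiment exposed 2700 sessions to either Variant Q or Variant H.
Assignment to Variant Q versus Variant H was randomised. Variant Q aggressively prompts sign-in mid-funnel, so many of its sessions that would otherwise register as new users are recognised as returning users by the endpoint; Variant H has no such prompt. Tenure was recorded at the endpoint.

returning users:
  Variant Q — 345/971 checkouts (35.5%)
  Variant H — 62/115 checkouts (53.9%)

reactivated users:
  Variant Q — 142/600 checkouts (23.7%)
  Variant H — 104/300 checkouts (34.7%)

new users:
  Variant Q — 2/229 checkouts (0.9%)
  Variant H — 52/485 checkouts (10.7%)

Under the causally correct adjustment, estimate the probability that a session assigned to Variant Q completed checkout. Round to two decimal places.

0.27

Within every user tenure level Variant H has the higher rate, yet pooled Variant Q does — Simpson's reversal.
Because the variant influences user tenure, user tenure is a post-treatment mediator, not a confounder. Stratifying on it would bias the estimate; the causal effect is the crude pooled difference.
So P(outcome | do(Variant Q)) is just the pooled rate for Variant Q: 489/1800 = 0.272.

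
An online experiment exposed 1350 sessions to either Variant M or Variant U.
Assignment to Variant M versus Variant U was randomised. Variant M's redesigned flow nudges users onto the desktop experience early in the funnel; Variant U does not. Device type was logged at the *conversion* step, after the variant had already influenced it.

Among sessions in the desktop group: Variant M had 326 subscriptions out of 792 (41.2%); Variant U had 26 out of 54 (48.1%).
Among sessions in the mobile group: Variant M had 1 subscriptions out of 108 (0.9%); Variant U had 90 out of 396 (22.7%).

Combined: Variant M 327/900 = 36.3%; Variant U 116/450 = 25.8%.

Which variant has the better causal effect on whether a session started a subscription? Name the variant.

Variant M

Stratifying would compare variants among sessions the variants themselves sorted into device type groups — a form of selection on an intermediate. The unconditioned pooled rates give the total causal effect.
Pooled: Variant M 36.3% vs Variant U 25.8%; Variant M is higher overall.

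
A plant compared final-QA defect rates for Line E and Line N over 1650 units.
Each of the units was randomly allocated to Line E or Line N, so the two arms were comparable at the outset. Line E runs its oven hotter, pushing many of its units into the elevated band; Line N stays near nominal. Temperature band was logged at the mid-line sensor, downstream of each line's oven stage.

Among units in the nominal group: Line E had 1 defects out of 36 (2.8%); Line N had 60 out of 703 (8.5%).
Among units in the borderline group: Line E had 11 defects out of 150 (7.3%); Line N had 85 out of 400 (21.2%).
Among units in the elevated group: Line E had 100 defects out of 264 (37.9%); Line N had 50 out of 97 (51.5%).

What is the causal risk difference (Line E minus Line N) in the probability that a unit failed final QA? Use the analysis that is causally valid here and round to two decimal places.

+0.09

The stratified and pooled comparisons disagree (Line E wins within each in-process temperature band; Line N wins overall), so the answer turns on the causal role of in-process temperature band.
In-process temperature band is recorded after the line and is itself shifted by it — it sits on the causal path from line to outcome. Conditioning on a mediator would strip out part of the effect we want; the pooled comparison gives the total causal effect.
The causal difference is the pooled difference: 0.249 − 0.163 = +0.086.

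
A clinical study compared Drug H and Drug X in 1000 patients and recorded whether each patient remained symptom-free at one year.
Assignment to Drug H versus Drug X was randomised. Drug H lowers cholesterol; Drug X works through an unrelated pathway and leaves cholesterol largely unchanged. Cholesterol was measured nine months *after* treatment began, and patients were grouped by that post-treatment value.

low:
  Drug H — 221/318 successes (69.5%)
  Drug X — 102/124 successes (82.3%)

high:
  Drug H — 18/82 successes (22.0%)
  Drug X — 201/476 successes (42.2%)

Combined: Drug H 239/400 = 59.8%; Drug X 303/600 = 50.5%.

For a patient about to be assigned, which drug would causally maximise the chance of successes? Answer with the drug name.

Drug X is higher inside every cholesterol stratum but Drug H is higher in aggregate. Whether to stratify depends on how cholesterol relates to the drug.
Cholesterol is downstream of the drug. One should not condition on a consequence of treatment, so the overall rates are the right comparison.
Pooled: Drug H 59.8% vs Drug X 50.5%; Drug H is higher overall.

Drug H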